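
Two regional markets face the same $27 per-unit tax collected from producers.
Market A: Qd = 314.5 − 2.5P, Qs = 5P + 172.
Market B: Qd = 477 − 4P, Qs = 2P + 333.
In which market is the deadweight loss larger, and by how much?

Market A, by $121.5.

Market A: pre-tax P* = $19, Q* = 267; post-tax Q = 222; deadweight loss = $607.5.
Market B: pre-tax P* = $24, Q* = 381; post-tax Q = 345; deadweight loss = $486.
Difference: $607.5 vs $486 → market A is larger by $121.5.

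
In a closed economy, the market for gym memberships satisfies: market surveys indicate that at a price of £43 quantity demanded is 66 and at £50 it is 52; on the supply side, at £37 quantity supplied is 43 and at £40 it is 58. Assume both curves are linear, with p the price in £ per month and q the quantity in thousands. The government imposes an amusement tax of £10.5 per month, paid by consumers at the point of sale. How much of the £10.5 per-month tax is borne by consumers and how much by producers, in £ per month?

Demand slope: (52 − 66)/(50 − 43) = -2, so qd = 152 − 2p.
Supply slope: (58 − 43)/(40 − 37) = 5, so qs = 5p − 142.
Without the tax, 152 − 2p = 5p − 142 gives 7p = 294, so p* = £42 and q* = 68.
With the tax collected from consumers, demand (in seller-price terms) shifts: qd = 152 − 2(p + 10.5).
New equilibrium: consumers pay £49.5, producers receive £39, q = 53. (Wedge: pb − ps = 10.5.)
Burden on consumers: £7.5; on producers: £3. (They sum to £10.5.)
The less price-elastic side of the market bears the larger share of a per-unit tax.

Consumers bear £7.5 per month; producers bear £3 per month.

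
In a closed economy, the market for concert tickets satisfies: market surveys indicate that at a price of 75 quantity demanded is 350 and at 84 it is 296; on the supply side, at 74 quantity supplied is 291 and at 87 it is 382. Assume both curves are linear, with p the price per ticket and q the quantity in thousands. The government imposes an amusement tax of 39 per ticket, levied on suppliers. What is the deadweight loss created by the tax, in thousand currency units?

Deadweight loss = 2457 thousand.

Demand slope: (296 − 350)/(84 − 75) = -6, so qd = 800 − 6p.
Supply slope: (382 − 291)/(87 − 74) = 7, so qs = 7p − 227.
Without the tax, 800 − 6p = 7p − 227 gives 13p = 1027, so p* = 79 and q* = 326.
With the tax collected from suppliers, supply shifts: qs = 7(p − 39) − 227.
Solving gives q = 200 with buyers paying 100 and suppliers receiving 61 (the 39 wedge).
Quantity falls by |ΔQ| = |326 − 200| = 126.
DWL = ½ · t · |ΔQ| = ½ · 39 · 126 = 2457.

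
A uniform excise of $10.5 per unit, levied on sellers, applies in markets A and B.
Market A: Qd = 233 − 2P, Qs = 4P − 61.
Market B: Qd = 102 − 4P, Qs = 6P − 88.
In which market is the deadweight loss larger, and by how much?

Market A: pre-tax P* = $49, Q* = 135; post-tax Q = 121; deadweight loss = $73.5.
Market B: pre-tax P* = $19, Q* = 26; post-tax Q = 0.8; deadweight loss = $132.3.
Difference: $73.5 vs $132.3 → market B is larger by $58.8.

Market B, by $58.8.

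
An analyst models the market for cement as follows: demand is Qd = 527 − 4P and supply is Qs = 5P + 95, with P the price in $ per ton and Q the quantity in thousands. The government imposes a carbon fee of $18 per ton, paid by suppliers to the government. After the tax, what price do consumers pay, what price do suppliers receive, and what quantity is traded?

Without the tax, 527 − 4P = 5P + 95 gives 9P = 432, so P* = $48 and Q* = 335.
With the tax collected from suppliers, supply shifts: Qs = 5(P − 18) + 95.
New equilibrium: consumers pay $58, suppliers receive $40, Q = 295. (Wedge: Pb − Ps = 18.)

Consumers pay $58; suppliers receive $40; quantity = 295.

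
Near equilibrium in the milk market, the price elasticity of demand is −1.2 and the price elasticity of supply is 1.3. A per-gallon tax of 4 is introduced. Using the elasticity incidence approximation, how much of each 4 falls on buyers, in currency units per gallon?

Buyers bear ≈ 2.08 per gallon.

Incidence ratio: buyers' share ≈ εs / (εs + |εd|) = 1.3 / (1.3 + 1.2) = 0.52.
So buyers bear ≈ 0.52 × 4 = 2.08; producers bear 1.92.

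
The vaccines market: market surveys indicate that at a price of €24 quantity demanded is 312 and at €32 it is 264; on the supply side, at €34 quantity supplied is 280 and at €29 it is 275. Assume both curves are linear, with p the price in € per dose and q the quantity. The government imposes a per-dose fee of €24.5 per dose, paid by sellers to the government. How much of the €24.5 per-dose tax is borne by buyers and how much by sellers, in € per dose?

Buyers bear €3.5 per dose; sellers bear €21 per dose.

Demand slope: (264 − 312)/(32 − 24) = -6, so qd = 456 − 6p.
Supply slope: (275 − 280)/(29 − 34) = 1, so qs = p + 246.
Without the tax, 456 − 6p = p + 246 gives 7p = 210, so p* = €30 and q* = 276.
With the tax collected from sellers, supply shifts: qs = (p − 24.5) + 246.
New equilibrium: buyers pay €33.5, sellers receive €9, q = 255. (Wedge: pb − ps = 24.5.)
Burden on buyers: €3.5; on sellers: €21. (They sum to €24.5.)
The less price-elastic side of the market bears the larger share of a per-unit tax.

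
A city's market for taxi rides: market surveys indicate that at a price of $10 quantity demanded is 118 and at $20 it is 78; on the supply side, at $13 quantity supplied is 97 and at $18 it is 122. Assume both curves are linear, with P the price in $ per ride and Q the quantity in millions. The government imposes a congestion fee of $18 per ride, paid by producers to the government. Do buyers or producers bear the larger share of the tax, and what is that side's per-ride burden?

Demand slope: (78 − 118)/(20 − 10) = -4, so Qd = 158 − 4P.
Supply slope: (122 − 97)/(18 − 13) = 5, so Qs = 5P + 32.
Before the tax: set 158 − 4P = 5P + 32 → P* = $14, Q* = 102.
With the tax collected from producers, supply shifts: Qs = 5(P − 18) + 32.
New equilibrium: buyers pay $24, producers receive $6, Q = 62. (Wedge: Pb − Ps = 18.)
Per-ride burden: buyers $10, producers $8.
Buyers take the larger share because demand is less price-elastic here (demand slope 4 vs supply slope 5).
The less price-elastic side of the market bears the larger share of a per-unit tax.

Buyers bear the larger share: $10 per ride.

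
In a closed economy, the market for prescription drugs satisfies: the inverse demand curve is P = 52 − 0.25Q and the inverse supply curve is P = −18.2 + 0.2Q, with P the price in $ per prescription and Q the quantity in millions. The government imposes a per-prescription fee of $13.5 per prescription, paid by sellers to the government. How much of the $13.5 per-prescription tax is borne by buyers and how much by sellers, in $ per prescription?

Buyers bear $7.5 per prescription; sellers bear $6 per prescription.

Rewrite in direct form: Qd = 208 − 4P and Qs = 5P + 91.
Without the tax, 208 − 4P = 5P + 91 gives 9P = 117, so P* = $13 and Q* = 156.
With the tax collected from sellers, supply shifts: Qs = 5(P − 13.5) + 91.
New equilibrium: buyers pay $20.5, sellers receive $7, Q = 126. (Wedge: Pb − Ps = 13.5.)
Burden on buyers: $7.5; on sellers: $6. (They sum to $13.5.)
The less price-elastic side of the market bears the larger share of a per-unit tax.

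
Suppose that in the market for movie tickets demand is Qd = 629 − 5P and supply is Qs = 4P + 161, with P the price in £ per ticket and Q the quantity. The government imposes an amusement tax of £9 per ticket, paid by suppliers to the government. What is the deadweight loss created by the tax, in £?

Before the tax: set 629 − 5P = 4P + 161 → P* = £52, Q* = 369.
With the tax collected from suppliers, supply shifts: Qs = 4(P − 9) + 161.
New equilibrium: buyers pay £56, suppliers receive £47, Q = 349. (Wedge: Pb − Ps = 9.)
Quantity falls by |ΔQ| = |369 − 349| = 20.
DWL = ½ · t · |ΔQ| = ½ · 9 · 20 = £90.

Deadweight loss = £90.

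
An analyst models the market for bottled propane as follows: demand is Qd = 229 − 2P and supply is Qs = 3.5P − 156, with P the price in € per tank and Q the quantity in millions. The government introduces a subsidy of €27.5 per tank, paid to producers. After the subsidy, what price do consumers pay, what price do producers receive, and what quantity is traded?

Consumers pay €52.5; producers receive €80; quantity = 124.

Before the subsidy: set 229 − 2P = 3.5P − 156 → P* = €70, Q* = 89.
With a per-unit subsidy paid to producers, each receives P + 27.5 per unit sold, so supply becomes Qs = 3.5(P + 27.5) − 156.
Solving gives Q = 124 with consumers paying €52.5 and producers receiving €80 (the €27.5 wedge).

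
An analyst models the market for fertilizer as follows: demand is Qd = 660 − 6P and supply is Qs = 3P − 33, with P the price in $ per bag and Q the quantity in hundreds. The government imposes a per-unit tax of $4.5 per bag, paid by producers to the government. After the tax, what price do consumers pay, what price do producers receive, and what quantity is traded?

Consumers pay $78.5; producers receive $74; quantity = 189.

Without the tax, 660 − 6P = 3P − 33 gives 9P = 693, so P* = $77 and Q* = 198.
With the tax collected from producers, supply shifts: Qs = 3(P − 4.5) − 33.
Solving gives Q = 189 with consumers paying $78.5 and producers receiving $74 (the $4.5 wedge).
The less price-elastic side of the market bears the larger share of a per-unit tax.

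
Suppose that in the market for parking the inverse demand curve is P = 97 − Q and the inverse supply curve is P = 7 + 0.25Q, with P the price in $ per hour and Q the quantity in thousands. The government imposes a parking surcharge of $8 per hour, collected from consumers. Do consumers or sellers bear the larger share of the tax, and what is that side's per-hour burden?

Inverting to Q(P) form: Qd = 97 − P; Qs = 4P − 28.
Without the tax, 97 − P = 4P − 28 gives 5P = 125, so P* = $25 and Q* = 72.
With the tax collected from consumers, demand (in seller-price terms) shifts: Qd = 97 − (P + 8).
New equilibrium: consumers pay $31.4, sellers receive $23.4, Q = 65.6. (Wedge: Pb − Ps = 8.)
Per-hour burden: consumers $6.4, sellers $1.6.
Consumers take the larger share because demand is less price-elastic here (demand slope 1 vs supply slope 4).
The less price-elastic side of the market bears the larger share of a per-unit tax.

Consumers bear the larger share: $6.4 per hour.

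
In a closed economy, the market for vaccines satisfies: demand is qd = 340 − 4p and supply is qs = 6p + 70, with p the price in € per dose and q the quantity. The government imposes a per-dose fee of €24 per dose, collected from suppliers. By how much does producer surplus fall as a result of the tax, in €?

Before the tax: set 340 − 4p = 6p + 70 → p* = €27, q* = 232.
With the tax collected from suppliers, supply shifts: qs = 6(p − 24) + 70.
New equilibrium: consumers pay €41.4, suppliers receive €17.4, q = 174.4. (Wedge: pb − ps = 24.)
ΔPS is the trapezoid between Q = 174.4 and Q = 232 of height €9.6: ½ · (232 + 174.4) · 9.6 = €1950.72.

Producer surplus falls by €1950.72.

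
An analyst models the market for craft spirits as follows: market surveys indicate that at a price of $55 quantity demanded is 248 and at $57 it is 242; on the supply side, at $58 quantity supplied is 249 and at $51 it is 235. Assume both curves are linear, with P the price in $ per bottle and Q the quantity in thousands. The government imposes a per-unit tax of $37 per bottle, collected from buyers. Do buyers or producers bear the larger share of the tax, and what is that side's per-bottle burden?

Producers bear the larger share: $22.2 per bottle.

Demand slope: (242 − 248)/(57 − 55) = -3, so Qd = 413 − 3P.
Supply slope: (235 − 249)/(51 − 58) = 2, so Qs = 2P + 133.
Without the tax, 413 − 3P = 2P + 133 gives 5P = 280, so P* = $56 and Q* = 245.
With the tax collected from buyers, demand (in seller-price terms) shifts: Qd = 413 − 3(P + 37).
New equilibrium: buyers pay $70.8, producers receive $33.8, Q = 200.6. (Wedge: Pb − Ps = 37.)
Per-bottle burden: buyers $14.8, producers $22.2.
Producers take the larger share because supply is less price-elastic here (demand slope 3 vs supply slope 2).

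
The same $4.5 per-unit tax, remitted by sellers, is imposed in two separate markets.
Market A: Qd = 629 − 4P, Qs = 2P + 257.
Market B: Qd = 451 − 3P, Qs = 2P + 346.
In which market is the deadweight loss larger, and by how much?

Market A, by $1.35.

Market A: pre-tax P* = $62, Q* = 381; post-tax Q = 375; deadweight loss = $13.5.
Market B: pre-tax P* = $21, Q* = 388; post-tax Q = 382.6; deadweight loss = $12.15.
Difference: $13.5 vs $12.15 → market A is larger by $1.35.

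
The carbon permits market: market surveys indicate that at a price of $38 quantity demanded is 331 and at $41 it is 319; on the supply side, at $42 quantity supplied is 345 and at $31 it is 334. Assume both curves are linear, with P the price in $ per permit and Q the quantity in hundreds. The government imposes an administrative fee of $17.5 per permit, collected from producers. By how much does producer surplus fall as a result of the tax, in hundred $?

Demand slope: (319 − 331)/(41 − 38) = -4, so Qd = 483 − 4P.
Supply slope: (334 − 345)/(31 − 42) = 1, so Qs = P + 303.
Without the tax, 483 − 4P = P + 303 gives 5P = 180, so P* = $36 and Q* = 339.
With the tax collected from producers, supply shifts: Qs = (P − 17.5) + 303.
Solving gives Q = 325 with consumers paying $39.5 and producers receiving $22 (the $17.5 wedge).
ΔPS is the trapezoid between Q = 325 and Q = 339 of height $14: ½ · (339 + 325) · 14 = $4648.

Producer surplus falls by $4648 hundred.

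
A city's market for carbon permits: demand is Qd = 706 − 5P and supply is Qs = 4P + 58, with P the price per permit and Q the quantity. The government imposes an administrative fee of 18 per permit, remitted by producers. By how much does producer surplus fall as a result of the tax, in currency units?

Without the tax, 706 − 5P = 4P + 58 gives 9P = 648, so P* = 72 and Q* = 346.
With the tax collected from producers, supply shifts: Qs = 4(P − 18) + 58.
Solving gives Q = 306 with consumers paying 80 and producers receiving 62 (the 18 wedge).
ΔPS is the trapezoid between Q = 306 and Q = 346 of height 10: ½ · (346 + 306) · 10 = 3260.

Producer surplus falls by 3260.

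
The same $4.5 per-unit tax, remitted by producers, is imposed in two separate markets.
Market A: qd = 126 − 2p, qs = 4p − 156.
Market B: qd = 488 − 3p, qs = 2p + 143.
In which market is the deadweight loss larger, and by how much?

Market A: pre-tax p* = $47, q* = 32; post-tax q = 26; deadweight loss = $13.5.
Market B: pre-tax p* = $69, q* = 281; post-tax q = 275.6; deadweight loss = $12.15.
Difference: $13.5 vs $12.15 → market A is larger by $1.35.

Market A, by $1.35.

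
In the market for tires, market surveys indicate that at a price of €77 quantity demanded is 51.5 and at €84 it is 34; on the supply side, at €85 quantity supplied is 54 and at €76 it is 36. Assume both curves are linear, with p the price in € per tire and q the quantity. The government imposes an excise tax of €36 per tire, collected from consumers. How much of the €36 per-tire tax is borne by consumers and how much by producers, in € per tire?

Consumers bear €16 per tire; producers bear €20 per tire.

Demand slope: (34 − 51.5)/(84 − 77) = -2.5, so qd = 244 − 2.5p.
Supply slope: (36 − 54)/(76 − 85) = 2, so qs = 2p − 116.
Before the tax: set 244 − 2.5p = 2p − 116 → p* = €80, q* = 44.
With the tax collected from consumers, demand (in seller-price terms) shifts: qd = 244 − 2.5(p + 36).
Solving gives q = 4 with consumers paying €96 and producers receiving €60 (the €36 wedge).
Burden on consumers: €16; on producers: €20. (They sum to €36.)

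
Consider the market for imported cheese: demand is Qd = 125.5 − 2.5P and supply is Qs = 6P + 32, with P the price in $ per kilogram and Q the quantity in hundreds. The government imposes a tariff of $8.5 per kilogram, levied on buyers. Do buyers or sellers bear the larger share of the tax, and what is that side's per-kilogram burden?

Before the tax: set 125.5 − 2.5P = 6P + 32 → P* = $11, Q* = 98.
With the tax collected from buyers, demand (in seller-price terms) shifts: Qd = 125.5 − 2.5(P + 8.5).
New equilibrium: buyers pay $17, sellers receive $8.5, Q = 83. (Wedge: Pb − Ps = 8.5.)
Per-kilogram burden: buyers $6, sellers $2.5.
Buyers take the larger share because demand is less price-elastic here (demand slope 2.5 vs supply slope 6).

Buyers bear the larger share: $6 per kilogram.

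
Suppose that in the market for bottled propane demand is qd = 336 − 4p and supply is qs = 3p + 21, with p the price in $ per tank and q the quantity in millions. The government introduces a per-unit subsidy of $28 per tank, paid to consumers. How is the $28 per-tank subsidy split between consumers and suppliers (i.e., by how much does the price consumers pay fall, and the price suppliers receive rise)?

Consumers gain $12 per tank; suppliers gain $16 per tank.

Without the subsidy, 336 − 4p = 3p + 21 gives 7p = 315, so p* = $45 and q* = 156.
With a per-unit subsidy paid to consumers, each effectively pays p − 28, so demand becomes qd = 336 − 4(p − 28).
Solving gives q = 204 with consumers paying $33 and suppliers receiving $61 (the $28 wedge).
Gain to consumers: $12; to suppliers: $16. (They sum to $28.)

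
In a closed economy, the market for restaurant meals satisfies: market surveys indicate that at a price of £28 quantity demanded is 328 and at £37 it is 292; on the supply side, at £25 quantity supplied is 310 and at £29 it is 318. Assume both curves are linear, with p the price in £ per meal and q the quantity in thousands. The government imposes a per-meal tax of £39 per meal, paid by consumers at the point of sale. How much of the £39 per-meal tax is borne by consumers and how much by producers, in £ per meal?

Consumers bear £13 per meal; producers bear £26 per meal.

Demand slope: (292 − 328)/(37 − 28) = -4, so qd = 440 − 4p.
Supply slope: (318 − 310)/(29 − 25) = 2, so qs = 2p + 260.
Without the tax, 440 − 4p = 2p + 260 gives 6p = 180, so p* = £30 and q* = 320.
With the tax collected from consumers, demand (in seller-price terms) shifts: qd = 440 − 4(p + 39).
Solving gives q = 268 with consumers paying £43 and producers receiving £4 (the £39 wedge).
Burden on consumers: £13; on producers: £26. (They sum to £39.)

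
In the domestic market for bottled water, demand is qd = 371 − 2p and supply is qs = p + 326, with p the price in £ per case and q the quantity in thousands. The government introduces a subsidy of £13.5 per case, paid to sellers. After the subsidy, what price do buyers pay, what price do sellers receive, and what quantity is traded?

Buyers pay £10.5; sellers receive £24; quantity = 350.

Without the subsidy, 371 − 2p = p + 326 gives 3p = 45, so p* = £15 and q* = 341.
With a per-unit subsidy paid to sellers, each receives p + 13.5 per unit sold, so supply becomes qs = (p + 13.5) + 326.
New equilibrium: buyers pay £10.5, sellers receive £24, q = 350. (Wedge: pb − ps = −13.5.)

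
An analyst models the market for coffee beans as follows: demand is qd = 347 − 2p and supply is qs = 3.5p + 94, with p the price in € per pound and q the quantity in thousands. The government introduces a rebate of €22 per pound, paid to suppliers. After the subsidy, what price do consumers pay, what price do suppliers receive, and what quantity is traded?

Without the subsidy, 347 − 2p = 3.5p + 94 gives 5.5p = 253, so p* = €46 and q* = 255.
With a per-unit subsidy paid to suppliers, each receives p + 22 per unit sold, so supply becomes qs = 3.5(p + 22) + 94.
Solving gives q = 283 with consumers paying €32 and suppliers receiving €54 (the €22 wedge).

Consumers pay €32; suppliers receive €54; quantity = 283.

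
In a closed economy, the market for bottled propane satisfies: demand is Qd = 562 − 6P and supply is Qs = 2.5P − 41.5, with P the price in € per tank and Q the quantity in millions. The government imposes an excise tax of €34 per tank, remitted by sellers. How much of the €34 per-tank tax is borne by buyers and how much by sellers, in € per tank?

Without the tax, 562 − 6P = 2.5P − 41.5 gives 8.5P = 603.5, so P* = €71 and Q* = 136.
With the tax collected from sellers, supply shifts: Qs = 2.5(P − 34) − 41.5.
Solving gives Q = 76 with buyers paying €81 and sellers receiving €47 (the €34 wedge).
Burden on buyers: €10; on sellers: €24. (They sum to €34.)
The less price-elastic side of the market bears the larger share of a per-unit tax.

Buyers bear €10 per tank; sellers bear €24 per tank.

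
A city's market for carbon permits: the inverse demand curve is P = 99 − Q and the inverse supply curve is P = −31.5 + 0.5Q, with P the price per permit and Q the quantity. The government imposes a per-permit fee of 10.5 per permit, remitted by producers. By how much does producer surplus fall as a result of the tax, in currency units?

Producer surplus falls by 292.25.

Rewrite in direct form: Qd = 99 − P and Qs = 2P + 63.
Without the tax, 99 − P = 2P + 63 gives 3P = 36, so P* = 12 and Q* = 87.
With the tax collected from producers, supply shifts: Qs = 2(P − 10.5) + 63.
Solving gives Q = 80 with buyers paying 19 and producers receiving 8.5 (the 10.5 wedge).
ΔPS is the trapezoid between Q = 80 and Q = 87 of height 3.5: ½ · (87 + 80) · 3.5 = 292.25.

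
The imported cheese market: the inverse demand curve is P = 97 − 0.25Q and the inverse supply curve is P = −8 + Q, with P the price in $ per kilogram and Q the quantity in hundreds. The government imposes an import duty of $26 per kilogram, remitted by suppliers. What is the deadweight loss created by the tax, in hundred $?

Inverting to Q(P) form: Qd = 388 − 4P; Qs = P + 8.
Before the tax: set 388 − 4P = P + 8 → P* = $76, Q* = 84.
With the tax collected from suppliers, supply shifts: Qs = (P − 26) + 8.
New equilibrium: buyers pay $81.2, suppliers receive $55.2, Q = 63.2. (Wedge: Pb − Ps = 26.)
Quantity falls by |ΔQ| = |84 − 63.2| = 20.8.
DWL = ½ · t · |ΔQ| = ½ · 26 · 20.8 = $270.4.

Deadweight loss = $270.4 hundred.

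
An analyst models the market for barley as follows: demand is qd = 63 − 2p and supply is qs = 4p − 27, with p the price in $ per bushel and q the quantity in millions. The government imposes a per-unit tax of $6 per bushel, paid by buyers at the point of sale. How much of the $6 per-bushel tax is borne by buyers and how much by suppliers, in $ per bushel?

Buyers bear $4 per bushel; suppliers bear $2 per bushel.

Without the tax, 63 − 2p = 4p − 27 gives 6p = 90, so p* = $15 and q* = 33.
With the tax collected from buyers, demand (in seller-price terms) shifts: qd = 63 − 2(p + 6).
New equilibrium: buyers pay $19, suppliers receive $13, q = 25. (Wedge: pb − ps = 6.)
Burden on buyers: $4; on suppliers: $2. (They sum to $6.)
The less price-elastic side of the market bears the larger share of a per-unit tax.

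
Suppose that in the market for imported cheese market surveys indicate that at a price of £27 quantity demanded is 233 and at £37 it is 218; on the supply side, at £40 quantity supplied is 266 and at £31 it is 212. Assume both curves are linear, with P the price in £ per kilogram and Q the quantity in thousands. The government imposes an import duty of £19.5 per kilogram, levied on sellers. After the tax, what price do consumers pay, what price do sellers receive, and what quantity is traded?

Consumers pay £48.6; sellers receive £29.1; quantity = 200.6.

Demand slope: (218 − 233)/(37 − 27) = -1.5, so Qd = 273.5 − 1.5P.
Supply slope: (212 − 266)/(31 − 40) = 6, so Qs = 6P + 26.
Before the tax: set 273.5 − 1.5P = 6P + 26 → P* = £33, Q* = 224.
With the tax collected from sellers, supply shifts: Qs = 6(P − 19.5) + 26.
Solving gives Q = 200.6 with consumers paying £48.6 and sellers receiving £29.1 (the £19.5 wedge).
The less price-elastic side of the market bears the larger share of a per-unit tax.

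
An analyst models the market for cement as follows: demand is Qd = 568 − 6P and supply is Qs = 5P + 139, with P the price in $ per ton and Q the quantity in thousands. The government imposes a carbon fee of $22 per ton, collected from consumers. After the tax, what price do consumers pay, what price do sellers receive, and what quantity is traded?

Without the tax, 568 − 6P = 5P + 139 gives 11P = 429, so P* = $39 and Q* = 334.
With the tax collected from consumers, demand (in seller-price terms) shifts: Qd = 568 − 6(P + 22).
New equilibrium: consumers pay $49, sellers receive $27, Q = 274. (Wedge: Pb − Ps = 22.)

Consumers pay $49; sellers receive $27; quantity = 274.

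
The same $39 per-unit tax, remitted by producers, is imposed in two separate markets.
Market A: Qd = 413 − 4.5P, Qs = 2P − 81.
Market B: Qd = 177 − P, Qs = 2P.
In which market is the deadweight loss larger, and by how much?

Market A: pre-tax P* = $76, Q* = 71; post-tax Q = 17; deadweight loss = $1053.
Market B: pre-tax P* = $59, Q* = 118; post-tax Q = 92; deadweight loss = $507.
Difference: $1053 vs $507 → market A is larger by $546.

Market A, by $546.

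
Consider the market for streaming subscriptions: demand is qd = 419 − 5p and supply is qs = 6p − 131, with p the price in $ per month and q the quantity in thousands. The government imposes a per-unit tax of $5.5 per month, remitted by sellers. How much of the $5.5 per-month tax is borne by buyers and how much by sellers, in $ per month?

Buyers bear $3 per month; sellers bear $2.5 per month.

Before the tax: set 419 − 5p = 6p − 131 → p* = $50, q* = 169.
With the tax collected from sellers, supply shifts: qs = 6(p − 5.5) − 131.
Solving gives q = 154 with buyers paying $53 and sellers receiving $47.5 (the $5.5 wedge).
Burden on buyers: $3; on sellers: $2.5. (They sum to $5.5.)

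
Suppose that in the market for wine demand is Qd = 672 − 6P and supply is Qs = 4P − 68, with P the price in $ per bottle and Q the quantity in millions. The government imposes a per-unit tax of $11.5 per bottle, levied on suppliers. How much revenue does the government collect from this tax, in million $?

Tax revenue = $2304.6 million.

Without the tax, 672 − 6P = 4P − 68 gives 10P = 740, so P* = $74 and Q* = 228.
With the tax collected from suppliers, supply shifts: Qs = 4(P − 11.5) − 68.
New equilibrium: buyers pay $78.6, suppliers receive $67.1, Q = 200.4. (Wedge: Pb − Ps = 11.5.)
Revenue = t · Q = 11.5 · 200.4 = $2304.6.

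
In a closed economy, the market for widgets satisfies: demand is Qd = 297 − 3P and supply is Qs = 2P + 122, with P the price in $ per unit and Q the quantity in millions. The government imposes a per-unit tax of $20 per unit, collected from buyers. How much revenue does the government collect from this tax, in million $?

Before the tax: set 297 − 3P = 2P + 122 → P* = $35, Q* = 192.
With the tax collected from buyers, demand (in seller-price terms) shifts: Qd = 297 − 3(P + 20).
New equilibrium: buyers pay $43, producers receive $23, Q = 168. (Wedge: Pb − Ps = 20.)
Revenue = t · Q = 20 · 168 = $3360.

Tax revenue = $3360 million.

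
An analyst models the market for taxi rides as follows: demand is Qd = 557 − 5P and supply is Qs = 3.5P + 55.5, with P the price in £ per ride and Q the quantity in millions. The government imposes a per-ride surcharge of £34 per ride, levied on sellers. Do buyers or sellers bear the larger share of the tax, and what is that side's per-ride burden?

Sellers bear the larger share: £20 per ride.

Before the tax: set 557 − 5P = 3.5P + 55.5 → P* = £59, Q* = 262.
With the tax collected from sellers, supply shifts: Qs = 3.5(P − 34) + 55.5.
Solving gives Q = 192 with buyers paying £73 and sellers receiving £39 (the £34 wedge).
Per-ride burden: buyers £14, sellers £20.
Sellers take the larger share because supply is less price-elastic here (demand slope 5 vs supply slope 3.5).
The less price-elastic side of the market bears the larger share of a per-unit tax.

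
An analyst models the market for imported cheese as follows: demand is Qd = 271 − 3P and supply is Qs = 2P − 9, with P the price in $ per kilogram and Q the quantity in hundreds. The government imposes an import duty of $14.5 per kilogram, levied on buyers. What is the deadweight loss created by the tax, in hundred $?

Before the tax: set 271 − 3P = 2P − 9 → P* = $56, Q* = 103.
With the tax collected from buyers, demand (in seller-price terms) shifts: Qd = 271 − 3(P + 14.5).
Solving gives Q = 85.6 with buyers paying $61.8 and suppliers receiving $47.3 (the $14.5 wedge).
Quantity falls by |ΔQ| = |103 − 85.6| = 17.4.
DWL = ½ · t · |ΔQ| = ½ · 14.5 · 17.4 = $126.15.

Deadweight loss = $126.15 hundred.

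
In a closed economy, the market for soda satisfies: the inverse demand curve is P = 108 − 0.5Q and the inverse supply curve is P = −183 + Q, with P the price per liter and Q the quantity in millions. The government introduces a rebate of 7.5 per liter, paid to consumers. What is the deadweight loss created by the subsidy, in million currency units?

Inverting to Q(P) form: Qd = 216 − 2P; Qs = P + 183.
Without the subsidy, 216 − 2P = P + 183 gives 3P = 33, so P* = 11 and Q* = 194.
With a per-unit subsidy paid to consumers, each effectively pays P − 7.5, so demand becomes Qd = 216 − 2(P − 7.5).
New equilibrium: consumers pay 8.5, suppliers receive 16, Q = 199. (Wedge: Pb − Ps = −7.5.)
Quantity rises by |ΔQ| = |194 − 199| = 5.
DWL = ½ · t · |ΔQ| = ½ · 7.5 · 5 = 18.75.

Deadweight loss = 18.75 million.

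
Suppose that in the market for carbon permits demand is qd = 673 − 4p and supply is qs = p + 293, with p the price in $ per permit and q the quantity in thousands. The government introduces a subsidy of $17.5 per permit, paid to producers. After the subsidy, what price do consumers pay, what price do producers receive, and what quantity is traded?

Consumers pay $72.5; producers receive $90; quantity = 383.

Without the subsidy, 673 − 4p = p + 293 gives 5p = 380, so p* = $76 and q* = 369.
With a per-unit subsidy paid to producers, each receives p + 17.5 per unit sold, so supply becomes qs = (p + 17.5) + 293.
Solving gives q = 383 with consumers paying $72.5 and producers receiving $90 (the $17.5 wedge).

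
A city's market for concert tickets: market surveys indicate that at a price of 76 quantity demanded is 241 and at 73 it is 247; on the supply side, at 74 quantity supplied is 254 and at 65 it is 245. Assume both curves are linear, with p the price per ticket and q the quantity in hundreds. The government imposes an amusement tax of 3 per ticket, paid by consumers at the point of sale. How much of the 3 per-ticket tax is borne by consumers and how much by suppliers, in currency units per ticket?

Consumers bear 1 per ticket; suppliers bear 2 per ticket.

Demand slope: (247 − 241)/(73 − 76) = -2, so qd = 393 − 2p.
Supply slope: (245 − 254)/(65 − 74) = 1, so qs = p + 180.
Before the tax: set 393 − 2p = p + 180 → p* = 71, q* = 251.
With the tax collected from consumers, demand (in seller-price terms) shifts: qd = 393 − 2(p + 3).
New equilibrium: consumers pay 72, suppliers receive 69, q = 249. (Wedge: pb − ps = 3.)
Burden on consumers: 1; on suppliers: 2. (They sum to 3.)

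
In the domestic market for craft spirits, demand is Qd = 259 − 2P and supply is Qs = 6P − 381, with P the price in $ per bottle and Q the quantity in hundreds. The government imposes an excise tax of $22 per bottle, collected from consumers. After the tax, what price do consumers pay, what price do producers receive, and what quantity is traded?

Before the tax: set 259 − 2P = 6P − 381 → P* = $80, Q* = 99.
With the tax collected from consumers, demand (in seller-price terms) shifts: Qd = 259 − 2(P + 22).
Solving gives Q = 66 with consumers paying $96.5 and producers receiving $74.5 (the $22 wedge).

Consumers pay $96.5; producers receive $74.5; quantity = 66.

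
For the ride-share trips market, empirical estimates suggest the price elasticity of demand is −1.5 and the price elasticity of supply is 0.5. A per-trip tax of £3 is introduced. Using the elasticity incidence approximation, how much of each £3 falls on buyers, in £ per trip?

Incidence ratio: buyers' share ≈ εs / (εs + |εd|) = 0.5 / (0.5 + 1.5) = 0.25.
So buyers bear ≈ 0.25 × £3 = £0.75; producers bear £2.25.

Buyers bear ≈ £0.75 per trip.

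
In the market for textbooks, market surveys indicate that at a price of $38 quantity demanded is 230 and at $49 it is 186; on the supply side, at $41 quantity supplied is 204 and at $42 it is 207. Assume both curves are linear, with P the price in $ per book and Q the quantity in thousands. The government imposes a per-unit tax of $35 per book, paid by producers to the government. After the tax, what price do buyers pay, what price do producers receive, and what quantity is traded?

Demand slope: (186 − 230)/(49 − 38) = -4, so Qd = 382 − 4P.
Supply slope: (207 − 204)/(42 − 41) = 3, so Qs = 3P + 81.
Before the tax: set 382 − 4P = 3P + 81 → P* = $43, Q* = 210.
With the tax collected from producers, supply shifts: Qs = 3(P − 35) + 81.
New equilibrium: buyers pay $58, producers receive $23, Q = 150. (Wedge: Pb − Ps = 35.)
The less price-elastic side of the market bears the larger share of a per-unit tax.

Buyers pay $58; producers receive $23; quantity = 150.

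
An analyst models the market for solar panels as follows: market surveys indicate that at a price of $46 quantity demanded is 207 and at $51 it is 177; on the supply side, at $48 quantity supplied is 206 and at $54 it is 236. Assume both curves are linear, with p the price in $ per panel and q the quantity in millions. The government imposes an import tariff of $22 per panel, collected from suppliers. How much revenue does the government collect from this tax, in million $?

Tax revenue = $3102 million.

Demand slope: (177 − 207)/(51 − 46) = -6, so qd = 483 − 6p.
Supply slope: (236 − 206)/(54 − 48) = 5, so qs = 5p − 34.
Before the tax: set 483 − 6p = 5p − 34 → p* = $47, q* = 201.
With the tax collected from suppliers, supply shifts: qs = 5(p − 22) − 34.
Solving gives q = 141 with buyers paying $57 and suppliers receiving $35 (the $22 wedge).
Revenue = t · Q = 22 · 141 = $3102.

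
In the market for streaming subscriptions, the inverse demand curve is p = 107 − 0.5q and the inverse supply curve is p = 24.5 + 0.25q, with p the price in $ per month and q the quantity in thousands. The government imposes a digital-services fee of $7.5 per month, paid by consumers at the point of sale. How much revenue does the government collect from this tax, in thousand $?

Rewrite in direct form: qd = 214 − 2p and qs = 4p − 98.
Without the tax, 214 − 2p = 4p − 98 gives 6p = 312, so p* = $52 and q* = 110.
With the tax collected from consumers, demand (in seller-price terms) shifts: qd = 214 − 2(p + 7.5).
Solving gives q = 100 with consumers paying $57 and sellers receiving $49.5 (the $7.5 wedge).
Revenue = t · Q = 7.5 · 100 = $750.

Tax revenue = $750 thousand.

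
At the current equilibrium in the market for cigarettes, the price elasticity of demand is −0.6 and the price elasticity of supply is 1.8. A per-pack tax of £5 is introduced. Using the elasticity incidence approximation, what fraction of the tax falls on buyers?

Incidence ratio: buyers' share ≈ εs / (εs + |εd|) = 1.8 / (1.8 + 0.6) = 0.75.
Supply is the more elastic side, so buyers bear the larger share.

Buyers' share ≈ 0.75.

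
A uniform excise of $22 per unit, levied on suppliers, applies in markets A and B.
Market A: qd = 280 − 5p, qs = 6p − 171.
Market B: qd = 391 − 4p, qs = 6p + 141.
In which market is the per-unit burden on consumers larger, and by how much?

Market B, by $1.2.

Market A: pre-tax p* = $41, q* = 75; post-tax q = 15; per-unit burden on consumers = $12.
Market B: pre-tax p* = $25, q* = 291; post-tax q = 238.2; per-unit burden on consumers = $13.2.
Difference: $12 vs $13.2 → market B is larger by $1.2.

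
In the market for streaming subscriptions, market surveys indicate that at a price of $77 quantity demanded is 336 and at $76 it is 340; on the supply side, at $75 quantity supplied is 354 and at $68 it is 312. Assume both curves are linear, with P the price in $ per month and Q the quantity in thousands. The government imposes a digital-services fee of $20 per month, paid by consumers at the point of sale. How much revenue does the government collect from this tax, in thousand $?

Demand slope: (340 − 336)/(76 − 77) = -4, so Qd = 644 − 4P.
Supply slope: (312 − 354)/(68 − 75) = 6, so Qs = 6P − 96.
Without the tax, 644 − 4P = 6P − 96 gives 10P = 740, so P* = $74 and Q* = 348.
With the tax collected from consumers, demand (in seller-price terms) shifts: Qd = 644 − 4(P + 20).
Solving gives Q = 300 with consumers paying $86 and sellers receiving $66 (the $20 wedge).
Revenue = t · Q = 20 · 300 = $6000.

Tax revenue = $6000 thousand.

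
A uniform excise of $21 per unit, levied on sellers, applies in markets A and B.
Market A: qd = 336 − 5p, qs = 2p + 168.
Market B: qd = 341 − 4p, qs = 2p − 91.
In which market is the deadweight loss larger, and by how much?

Market A: pre-tax p* = $24, q* = 216; post-tax q = 186; deadweight loss = $315.
Market B: pre-tax p* = $72, q* = 53; post-tax q = 25; deadweight loss = $294.
Difference: $315 vs $294 → market A is larger by $21.

Market A, by $21.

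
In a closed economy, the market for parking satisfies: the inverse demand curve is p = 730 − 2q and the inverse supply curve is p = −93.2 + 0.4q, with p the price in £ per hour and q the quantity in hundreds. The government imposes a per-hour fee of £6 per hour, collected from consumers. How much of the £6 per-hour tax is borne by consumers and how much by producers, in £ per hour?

Consumers bear £5 per hour; producers bear £1 per hour.

Rewrite in direct form: qd = 365 − 0.5p and qs = 2.5p + 233.
Before the tax: set 365 − 0.5p = 2.5p + 233 → p* = £44, q* = 343.
With the tax collected from consumers, demand (in seller-price terms) shifts: qd = 365 − 0.5(p + 6).
Solving gives q = 340.5 with consumers paying £49 and producers receiving £43 (the £6 wedge).
Burden on consumers: £5; on producers: £1. (They sum to £6.)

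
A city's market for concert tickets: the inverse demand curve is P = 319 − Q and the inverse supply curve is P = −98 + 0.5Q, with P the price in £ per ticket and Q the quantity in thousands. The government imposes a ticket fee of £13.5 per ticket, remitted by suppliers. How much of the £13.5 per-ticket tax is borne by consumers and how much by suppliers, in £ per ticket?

Rewrite in direct form: Qd = 319 − P and Qs = 2P + 196.
Before the tax: set 319 − P = 2P + 196 → P* = £41, Q* = 278.
With the tax collected from suppliers, supply shifts: Qs = 2(P − 13.5) + 196.
Solving gives Q = 269 with consumers paying £50 and suppliers receiving £36.5 (the £13.5 wedge).
Burden on consumers: £9; on suppliers: £4.5. (They sum to £13.5.)

Consumers bear £9 per ticket; suppliers bear £4.5 per ticket.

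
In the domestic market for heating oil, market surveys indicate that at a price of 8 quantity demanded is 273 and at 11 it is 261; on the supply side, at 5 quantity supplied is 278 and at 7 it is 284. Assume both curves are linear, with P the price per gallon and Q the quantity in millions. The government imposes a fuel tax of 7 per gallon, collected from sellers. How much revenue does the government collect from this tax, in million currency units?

Demand slope: (261 − 273)/(11 − 8) = -4, so Qd = 305 − 4P.
Supply slope: (284 − 278)/(7 − 5) = 3, so Qs = 3P + 263.
Without the tax, 305 − 4P = 3P + 263 gives 7P = 42, so P* = 6 and Q* = 281.
With the tax collected from sellers, supply shifts: Qs = 3(P − 7) + 263.
New equilibrium: buyers pay 9, sellers receive 2, Q = 269. (Wedge: Pb − Ps = 7.)
Revenue = t · Q = 7 · 269 = 1883.

Tax revenue = 1883 million.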